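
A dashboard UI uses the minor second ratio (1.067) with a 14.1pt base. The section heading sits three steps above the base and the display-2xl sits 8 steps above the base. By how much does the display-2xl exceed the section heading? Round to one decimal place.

Step 3: 14.1 × 1.067³ = 17.128pt
Step 8: 14.1 × 1.067⁸ = 23.688pt
Difference: 23.688 − 17.128 = 6.560pt

6.6pt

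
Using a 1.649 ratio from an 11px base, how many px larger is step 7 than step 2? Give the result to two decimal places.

334.79px

Step 2: 11.0 × 1.649² = 29.9112px
Step 7: 11.0 × 1.649⁷ = 364.7013px
Difference: 364.7013 − 29.9112 = 334.7901px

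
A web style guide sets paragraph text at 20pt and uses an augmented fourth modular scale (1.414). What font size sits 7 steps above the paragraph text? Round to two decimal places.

Each step on a modular scale multiplies by the ratio, so the size n steps from the base is base × ratioⁿ.
20.0 × 1.414⁷ = 20.0 × 11.30175 ≈ 226.04

226.04pt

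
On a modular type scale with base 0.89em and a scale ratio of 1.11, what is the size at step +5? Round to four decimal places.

1.4997em

0.89 × 1.11⁵ = 0.89 × 1.68506 ≈ 1.4997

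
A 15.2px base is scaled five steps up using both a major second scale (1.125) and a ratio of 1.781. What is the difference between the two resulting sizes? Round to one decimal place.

245.0px

Major second: 15.2 × 1.125⁵ = 27.391px
At 1.781: 15.2 × 1.781⁵ = 272.372px
Difference: 272.372 − 27.391 = 244.981px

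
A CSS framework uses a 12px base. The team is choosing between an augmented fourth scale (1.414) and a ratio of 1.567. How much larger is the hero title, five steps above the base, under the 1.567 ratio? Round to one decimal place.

45.5px

Augmented fourth: 12.0 × 1.414⁵ = 67.831px
At 1.567: 12.0 × 1.567⁵ = 113.377px
Difference: 113.377 − 67.831 = 45.546px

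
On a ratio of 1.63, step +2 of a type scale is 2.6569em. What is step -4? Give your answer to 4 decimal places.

0.1417em

Moving from step +2 to step -4 is 6 steps down, so divide by r⁶.
2.6569 ÷ 1.63⁶ = 2.6569 ÷ 18.75537 ≈ 0.1417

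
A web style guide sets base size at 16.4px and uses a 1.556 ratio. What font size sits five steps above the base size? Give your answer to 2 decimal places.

16.4 × 1.556⁵ = 16.4 × 9.12112 ≈ 149.59

149.59px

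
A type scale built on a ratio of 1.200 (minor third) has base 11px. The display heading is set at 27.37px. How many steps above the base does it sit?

5

1.200ⁿ = 27.37 / 11 = 2.4882
n = ln(2.4882) / ln(1.200) = 0.9116 / 0.1823 ≈ 5.00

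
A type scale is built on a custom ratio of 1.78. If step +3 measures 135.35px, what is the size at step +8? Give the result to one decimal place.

135.35 × 1.78⁵ = 135.35 × 17.86899 ≈ 2418.568

2418.6px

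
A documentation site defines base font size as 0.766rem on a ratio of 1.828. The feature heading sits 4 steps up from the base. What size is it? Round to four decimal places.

8.5533rem

A modular type scale is a geometric sequence: sizeₙ = base × rⁿ.
0.766 × 1.828⁴ = 0.766 × 11.16618 ≈ 8.5533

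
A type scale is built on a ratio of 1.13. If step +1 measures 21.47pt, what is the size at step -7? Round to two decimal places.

8.08pt

Moving from step +1 to step -7 is 8 steps down, so divide by r⁸.
21.47 ÷ 1.13⁸ = 21.47 ÷ 2.65844 ≈ 8.076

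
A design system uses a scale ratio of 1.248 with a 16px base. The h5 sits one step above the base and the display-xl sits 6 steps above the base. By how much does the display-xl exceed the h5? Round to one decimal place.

40.5px

Step 1: 16.0 × 1.248 = 19.968px
Step 6: 16.0 × 1.248⁶ = 60.452px
Difference: 60.452 − 19.968 = 40.484px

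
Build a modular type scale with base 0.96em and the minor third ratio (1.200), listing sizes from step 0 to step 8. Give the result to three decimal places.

0.960em, 1.152em, 1.382em, 1.659em, 1.991em, 2.389em, 2.867em, 3.440em, 4.128em

Step 0: 0.96em
Step 1: 0.96 × 1.200 = 1.152
Step 2: 0.96 × 1.200² = 1.382
Step 3: 0.96 × 1.200³ = 1.659
Step 4: 0.96 × 1.200⁴ = 1.991
Step 5: 0.96 × 1.200⁵ = 2.389
Step 6: 0.96 × 1.200⁶ = 2.867
Step 7: 0.96 × 1.200⁷ = 3.440
Step 8: 0.96 × 1.200⁸ = 4.128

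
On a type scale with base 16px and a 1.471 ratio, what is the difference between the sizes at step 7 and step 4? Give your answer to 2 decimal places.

Step 4: 16.0 × 1.471⁴ = 74.9153px
Step 7: 16.0 × 1.471⁷ = 238.4562px
Difference: 238.4562 − 74.9153 = 163.5409px

163.54px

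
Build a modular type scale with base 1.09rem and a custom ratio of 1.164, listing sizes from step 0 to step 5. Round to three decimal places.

1.090rem, 1.269rem, 1.477rem, 1.719rem, 2.001rem, 2.329rem

Step 0: 1.09rem
Step 1: 1.09 × 1.164 = 1.269
Step 2: 1.09 × 1.164² = 1.477
Step 3: 1.09 × 1.164³ = 1.719
Step 4: 1.09 × 1.164⁴ = 2.001
Step 5: 1.09 × 1.164⁵ = 2.329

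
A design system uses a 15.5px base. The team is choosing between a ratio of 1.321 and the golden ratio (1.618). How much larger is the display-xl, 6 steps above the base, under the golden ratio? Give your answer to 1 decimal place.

At 1.321: 15.5 × 1.321⁶ = 82.366px
Golden ratio: 15.5 × 1.618⁶ = 278.101px
Difference: 278.101 − 82.366 = 195.735px

195.7px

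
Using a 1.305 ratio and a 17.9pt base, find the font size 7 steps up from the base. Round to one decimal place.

Every step multiplies by the scale ratio.
17.9 × 1.305⁷ = 17.9 × 6.44575 ≈ 115.38

115.4pt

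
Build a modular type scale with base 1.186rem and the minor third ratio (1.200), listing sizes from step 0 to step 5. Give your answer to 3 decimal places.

1.186rem, 1.423rem, 1.708rem, 2.049rem, 2.459rem, 2.951rem

Step 0: 1.186rem
Step 1: 1.186 × 1.200 = 1.423
Step 2: 1.186 × 1.200² = 1.708
Step 3: 1.186 × 1.200³ = 2.049
Step 4: 1.186 × 1.200⁴ = 2.459
Step 5: 1.186 × 1.200⁵ = 2.951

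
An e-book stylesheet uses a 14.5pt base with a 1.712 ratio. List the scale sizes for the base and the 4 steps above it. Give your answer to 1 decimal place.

14.5pt, 24.8pt, 42.5pt, 72.8pt, 124.6pt

Step 0: 14.5pt
Step 1: 14.5 × 1.712 = 24.8
Step 2: 14.5 × 1.712² = 42.5
Step 3: 14.5 × 1.712³ = 72.8
Step 4: 14.5 × 1.712⁴ = 124.6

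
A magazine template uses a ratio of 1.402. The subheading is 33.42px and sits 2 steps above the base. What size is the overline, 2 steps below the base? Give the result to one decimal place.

8.6px

The gap is -2 − (2) = -4 steps, so the factor is 1.402^-4.
33.42 ÷ 1.402⁴ = 33.42 ÷ 3.86360 ≈ 8.650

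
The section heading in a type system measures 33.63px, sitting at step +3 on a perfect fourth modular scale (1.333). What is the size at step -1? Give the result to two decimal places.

10.65px

Moving from step +3 to step -1 is 4 steps down, so divide by r⁴.
33.63 ÷ 1.333⁴ = 33.63 ÷ 3.15733 ≈ 10.651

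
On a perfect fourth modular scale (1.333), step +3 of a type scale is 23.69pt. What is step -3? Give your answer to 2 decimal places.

4.22pt

Moving from step +3 to step -3 is 6 steps down, so divide by r⁶.
23.69 ÷ 1.333⁶ = 23.69 ÷ 5.61023 ≈ 4.223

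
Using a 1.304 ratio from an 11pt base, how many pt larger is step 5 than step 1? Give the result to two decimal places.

Step 1: 11.0 × 1.304 = 14.3440pt
Step 5: 11.0 × 1.304⁵ = 41.4745pt
Difference: 41.4745 − 14.3440 = 27.1305pt

27.13pt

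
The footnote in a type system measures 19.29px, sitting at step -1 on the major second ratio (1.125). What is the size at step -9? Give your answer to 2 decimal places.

19.29 ÷ 1.125⁸ = 19.29 ÷ 2.56578 ≈ 7.518

7.52px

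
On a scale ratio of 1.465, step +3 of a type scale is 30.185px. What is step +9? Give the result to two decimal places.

Moving from step +3 to step +9 is 6 steps up, so multiply by r⁶.
30.185 × 1.465⁶ = 30.185 × 9.88612 ≈ 298.412

298.41px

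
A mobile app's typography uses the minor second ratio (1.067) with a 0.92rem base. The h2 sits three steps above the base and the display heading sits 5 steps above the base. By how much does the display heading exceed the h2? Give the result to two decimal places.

0.15rem

Step 3: 0.92 × 1.067³ = 1.1176rem
Step 5: 0.92 × 1.067⁵ = 1.2724rem
Difference: 1.2724 − 1.1176 = 0.1548rem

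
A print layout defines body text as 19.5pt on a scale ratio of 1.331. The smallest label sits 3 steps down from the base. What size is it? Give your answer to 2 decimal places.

8.27pt

19.5 ÷ 1.331³ = 19.5 ÷ 2.35795 ≈ 8.27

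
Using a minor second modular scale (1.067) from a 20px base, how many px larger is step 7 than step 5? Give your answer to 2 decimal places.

Step 5: 20.0 × 1.067⁵ = 27.6600px
Step 7: 20.0 × 1.067⁷ = 31.4906px
Difference: 31.4906 − 27.6600 = 3.8306px

3.83px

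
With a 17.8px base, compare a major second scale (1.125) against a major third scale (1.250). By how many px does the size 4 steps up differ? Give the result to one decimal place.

Major second: 17.8 × 1.125⁴ = 28.512px
Major third: 17.8 × 1.250⁴ = 43.457px
Difference: 43.457 − 28.512 = 14.945px

14.9px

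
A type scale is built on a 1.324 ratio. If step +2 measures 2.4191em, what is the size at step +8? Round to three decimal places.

2.4191 × 1.324⁶ = 2.4191 × 5.38676 ≈ 13.031

13.031em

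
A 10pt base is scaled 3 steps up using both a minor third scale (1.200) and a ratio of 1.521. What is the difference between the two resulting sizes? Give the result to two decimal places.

Minor third: 10.0 × 1.200³ = 17.2800pt
At 1.521: 10.0 × 1.521³ = 35.1874pt
Difference: 35.1874 − 17.2800 = 17.9074pt

17.91pt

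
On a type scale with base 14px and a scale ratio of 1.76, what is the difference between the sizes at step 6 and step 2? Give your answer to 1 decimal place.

Step 2: 14.0 × 1.76² = 43.366px
Step 6: 14.0 × 1.76⁶ = 416.106px
Difference: 416.106 − 43.366 = 372.740px

372.7px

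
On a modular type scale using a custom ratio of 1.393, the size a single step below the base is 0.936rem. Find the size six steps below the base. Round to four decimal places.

0.1785rem

Moving from step -1 to step -6 is 5 steps down, so divide by r⁵.
0.936 ÷ 1.393⁵ = 0.936 ÷ 5.24512 ≈ 0.1785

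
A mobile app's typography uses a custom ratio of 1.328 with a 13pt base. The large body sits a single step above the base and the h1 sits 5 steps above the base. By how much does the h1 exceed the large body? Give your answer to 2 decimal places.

Step 1: 13.0 × 1.328 = 17.2640pt
Step 5: 13.0 × 1.328⁵ = 53.6950pt
Difference: 53.6950 − 17.2640 = 36.4310pt

36.43pt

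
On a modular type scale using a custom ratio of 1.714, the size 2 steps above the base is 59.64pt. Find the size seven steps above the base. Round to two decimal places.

The gap is 7 − (2) = 5 steps, so the factor is 1.714^5.
59.64 × 1.714⁵ = 59.64 × 14.79293 ≈ 882.250

882.25pt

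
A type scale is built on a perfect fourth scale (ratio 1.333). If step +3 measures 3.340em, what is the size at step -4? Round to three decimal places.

0.447em

3.340 ÷ 1.333⁷ = 3.340 ÷ 7.47844 ≈ 0.447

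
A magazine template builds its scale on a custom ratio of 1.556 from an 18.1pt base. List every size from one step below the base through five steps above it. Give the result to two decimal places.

11.63pt, 18.10pt, 28.16pt, 43.82pt, 68.19pt, 106.10pt, 165.09pt

Step -1: 18.1 ÷ 1.556 = 11.63
Step 0: 18.1pt
Step 1: 18.1 × 1.556 = 28.16
Step 2: 18.1 × 1.556² = 43.82
Step 3: 18.1 × 1.556³ = 68.19
Step 4: 18.1 × 1.556⁴ = 106.10
Step 5: 18.1 × 1.556⁵ = 165.09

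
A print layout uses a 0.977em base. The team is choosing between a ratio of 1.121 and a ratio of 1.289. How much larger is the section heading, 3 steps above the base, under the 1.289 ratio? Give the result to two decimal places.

At 1.121: 0.977 × 1.121³ = 1.3763em
At 1.289: 0.977 × 1.289³ = 2.0924em
Difference: 2.0924 − 1.3763 = 0.7161em

0.72em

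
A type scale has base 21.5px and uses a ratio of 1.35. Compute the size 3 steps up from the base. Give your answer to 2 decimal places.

52.90px

21.5 × 1.35³ = 21.5 × 2.46038 ≈ 52.90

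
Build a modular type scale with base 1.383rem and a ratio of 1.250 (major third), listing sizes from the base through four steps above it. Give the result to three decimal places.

Step 0: 1.383rem
Step 1: 1.383 × 1.250 = 1.729
Step 2: 1.383 × 1.250² = 2.161
Step 3: 1.383 × 1.250³ = 2.701
Step 4: 1.383 × 1.250⁴ = 3.376

1.383rem, 1.729rem, 2.161rem, 2.701rem, 3.376rem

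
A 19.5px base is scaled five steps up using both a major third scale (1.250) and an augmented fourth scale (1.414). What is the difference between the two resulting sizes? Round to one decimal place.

50.7px

Major third: 19.5 × 1.250⁵ = 59.509px
Augmented fourth: 19.5 × 1.414⁵ = 110.225px
Difference: 110.225 − 59.509 = 50.716px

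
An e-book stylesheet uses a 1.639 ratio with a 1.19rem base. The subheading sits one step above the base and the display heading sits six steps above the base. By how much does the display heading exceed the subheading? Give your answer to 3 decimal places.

Step 1: 1.19 × 1.639 = 1.95041rem
Step 6: 1.19 × 1.639⁶ = 23.06857rem
Difference: 23.06857 − 1.95041 = 21.11816rem

21.118rem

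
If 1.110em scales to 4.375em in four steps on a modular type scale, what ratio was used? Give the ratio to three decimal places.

r⁴ = 4.375 / 1.110, so r = (4.375/1.110)^(1/4).
r = 3.9414^(1/4) ≈ 1.4090

1.409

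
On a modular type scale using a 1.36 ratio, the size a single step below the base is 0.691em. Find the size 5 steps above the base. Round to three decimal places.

0.691 × 1.36⁶ = 0.691 × 6.32752 ≈ 4.372

4.372em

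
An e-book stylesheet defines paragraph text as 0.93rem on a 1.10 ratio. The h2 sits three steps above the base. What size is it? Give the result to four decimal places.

0.93 × 1.10³ = 0.93 × 1.33100 ≈ 1.2378

1.2378rem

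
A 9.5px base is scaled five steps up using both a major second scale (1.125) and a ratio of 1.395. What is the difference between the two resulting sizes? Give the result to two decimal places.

33.07px

Major second: 9.5 × 1.125⁵ = 17.1193px
At 1.395: 9.5 × 1.395⁵ = 50.1874px
Difference: 50.1874 − 17.1193 = 33.0681px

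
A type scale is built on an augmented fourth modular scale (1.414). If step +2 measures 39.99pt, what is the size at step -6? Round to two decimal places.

39.99 ÷ 1.414⁸ = 39.99 ÷ 15.98068 ≈ 2.502

2.50pt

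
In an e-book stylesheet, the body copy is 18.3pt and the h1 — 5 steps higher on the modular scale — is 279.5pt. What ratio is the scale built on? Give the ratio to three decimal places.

r⁵ = 279.5 / 18.3, so r = (279.5/18.3)^(1/5).
r = 15.2732^(1/5) ≈ 1.7250

1.725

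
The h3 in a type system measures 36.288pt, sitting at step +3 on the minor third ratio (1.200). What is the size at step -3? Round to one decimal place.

The gap is -3 − (3) = -6 steps, so the factor is 1.200^-6.
36.288 ÷ 1.200⁶ = 36.288 ÷ 2.98598 ≈ 12.153

12.2pt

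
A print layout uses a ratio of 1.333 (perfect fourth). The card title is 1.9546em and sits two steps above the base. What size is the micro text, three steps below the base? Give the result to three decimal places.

1.9546 ÷ 1.333⁵ = 1.9546 ÷ 4.20873 ≈ 0.464

0.464em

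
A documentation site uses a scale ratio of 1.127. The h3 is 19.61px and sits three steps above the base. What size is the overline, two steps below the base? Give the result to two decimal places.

Moving from step +3 to step -2 is 5 steps down, so divide by r⁵.
19.61 ÷ 1.127⁵ = 19.61 ÷ 1.81811 ≈ 10.786

10.79px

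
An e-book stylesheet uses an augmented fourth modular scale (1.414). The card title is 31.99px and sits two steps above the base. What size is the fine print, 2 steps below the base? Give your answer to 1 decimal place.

8.0px

31.99 ÷ 1.414⁴ = 31.99 ÷ 3.99758 ≈ 8.002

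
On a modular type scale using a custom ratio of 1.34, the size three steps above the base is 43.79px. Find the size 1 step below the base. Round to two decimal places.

Moving from step +3 to step -1 is 4 steps down, so divide by r⁴.
43.79 ÷ 1.34⁴ = 43.79 ÷ 3.22418 ≈ 13.582

13.58px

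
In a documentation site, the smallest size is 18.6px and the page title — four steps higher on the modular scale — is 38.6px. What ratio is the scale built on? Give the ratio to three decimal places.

The ratio satisfies 18.6 × r⁴ = 38.6, so r = (38.6 / 18.6)^(1/4).
r = 2.0753^(1/4) ≈ 1.2002

1.200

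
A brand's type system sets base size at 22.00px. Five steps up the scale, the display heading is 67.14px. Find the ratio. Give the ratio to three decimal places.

The ratio satisfies 22.00 × r⁵ = 67.14, so r = (67.14 / 22.00)^(1/5).
r = 3.0518^(1/5) ≈ 1.2500

1.250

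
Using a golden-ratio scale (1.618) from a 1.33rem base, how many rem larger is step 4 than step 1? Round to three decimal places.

6.963rem

Step 1: 1.33 × 1.618 = 2.15194rem
Step 4: 1.33 × 1.618⁴ = 9.11519rem
Difference: 9.11519 − 2.15194 = 6.96325rem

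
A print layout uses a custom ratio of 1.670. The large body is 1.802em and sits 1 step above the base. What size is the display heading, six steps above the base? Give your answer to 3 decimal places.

23.407em

1.802 × 1.670⁵ = 1.802 × 12.98920 ≈ 23.407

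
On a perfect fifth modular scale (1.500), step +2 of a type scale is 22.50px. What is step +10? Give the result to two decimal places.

576.65px

Moving from step +2 to step +10 is 8 steps up, so multiply by r⁸.
22.50 × 1.500⁸ = 22.50 × 25.62891 ≈ 576.650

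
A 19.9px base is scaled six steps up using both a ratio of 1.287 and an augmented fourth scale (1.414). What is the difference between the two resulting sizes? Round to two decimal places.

At 1.287: 19.9 × 1.287⁶ = 90.4325px
Augmented fourth: 19.9 × 1.414⁶ = 159.0558px
Difference: 159.0558 − 90.4325 = 68.6233px

68.62px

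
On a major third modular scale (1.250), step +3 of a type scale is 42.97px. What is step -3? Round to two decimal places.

11.26px

42.97 ÷ 1.250⁶ = 42.97 ÷ 3.81470 ≈ 11.264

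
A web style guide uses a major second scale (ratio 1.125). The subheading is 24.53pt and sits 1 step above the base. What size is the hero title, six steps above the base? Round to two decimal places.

44.20pt

Moving from step +1 to step +6 is 5 steps up, so multiply by r⁵.
24.53 × 1.125⁵ = 24.53 × 1.80203 ≈ 44.204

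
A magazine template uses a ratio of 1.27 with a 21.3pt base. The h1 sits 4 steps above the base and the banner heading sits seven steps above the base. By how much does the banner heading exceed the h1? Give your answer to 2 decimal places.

58.09pt

Step 4: 21.3 × 1.27⁴ = 55.4108pt
Step 7: 21.3 × 1.27⁷ = 113.5026pt
Difference: 113.5026 − 55.4108 = 58.0918pt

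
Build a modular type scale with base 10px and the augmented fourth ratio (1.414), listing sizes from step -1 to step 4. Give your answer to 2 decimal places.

Step -1: 10.0 ÷ 1.414 = 7.07
Step 0: 10px
Step 1: 10.0 × 1.414 = 14.14
Step 2: 10.0 × 1.414² = 19.99
Step 3: 10.0 × 1.414³ = 28.27
Step 4: 10.0 × 1.414⁴ = 39.98

7.07px, 10.00px, 14.14px, 19.99px, 28.27px, 39.98px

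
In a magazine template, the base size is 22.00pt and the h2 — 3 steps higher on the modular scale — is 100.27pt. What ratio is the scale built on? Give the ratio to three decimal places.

1.658

r³ = 100.27 / 22.00, so r = (100.27/22.00)^(1/3).
r = 4.5577^(1/3) ≈ 1.6580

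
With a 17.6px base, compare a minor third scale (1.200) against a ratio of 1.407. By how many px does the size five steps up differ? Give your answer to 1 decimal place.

53.3px

Minor third: 17.6 × 1.200⁵ = 43.794px
At 1.407: 17.6 × 1.407⁵ = 97.047px
Difference: 97.047 − 43.794 = 53.253px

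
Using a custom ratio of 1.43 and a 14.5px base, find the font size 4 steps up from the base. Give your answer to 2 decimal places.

60.63px

14.5 × 1.43⁴ = 14.5 × 4.18162 ≈ 60.63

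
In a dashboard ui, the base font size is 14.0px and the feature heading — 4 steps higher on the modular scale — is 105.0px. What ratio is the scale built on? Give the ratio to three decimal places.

1.655

r⁴ = 105.0 / 14.0, so r = (105.0/14.0)^(1/4).
r = 7.5000^(1/4) ≈ 1.6549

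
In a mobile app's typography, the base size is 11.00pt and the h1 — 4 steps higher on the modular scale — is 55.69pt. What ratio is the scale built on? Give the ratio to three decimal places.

1.500

r⁴ = 55.69 / 11.00, so r = (55.69/11.00)^(1/4).
r = 5.0627^(1/4) ≈ 1.5000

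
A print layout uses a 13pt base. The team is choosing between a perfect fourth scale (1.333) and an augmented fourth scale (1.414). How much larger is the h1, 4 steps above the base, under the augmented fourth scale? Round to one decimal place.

10.9pt

Perfect fourth: 13.0 × 1.333⁴ = 41.045pt
Augmented fourth: 13.0 × 1.414⁴ = 51.969pt
Difference: 51.969 − 41.045 = 10.924pt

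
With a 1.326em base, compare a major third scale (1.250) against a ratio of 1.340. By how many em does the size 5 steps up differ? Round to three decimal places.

1.682em

Major third: 1.326 × 1.250⁵ = 4.04663em
At 1.340: 1.326 × 1.340⁵ = 5.72885em
Difference: 5.72885 − 4.04663 = 1.68222em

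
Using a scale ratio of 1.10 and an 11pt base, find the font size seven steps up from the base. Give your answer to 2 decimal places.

11.0 × 1.10⁷ = 11.0 × 1.94872 ≈ 21.44

21.44pt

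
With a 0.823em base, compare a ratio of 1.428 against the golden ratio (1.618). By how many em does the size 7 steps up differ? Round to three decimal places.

13.926em

At 1.428: 0.823 × 1.428⁷ = 9.96546em
Golden ratio: 0.823 × 1.618⁷ = 23.89183em
Difference: 23.89183 − 9.96546 = 13.92637em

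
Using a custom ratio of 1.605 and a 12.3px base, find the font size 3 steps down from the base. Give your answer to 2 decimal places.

2.97px

12.3 ÷ 1.605³ = 12.3 ÷ 4.13452 ≈ 2.97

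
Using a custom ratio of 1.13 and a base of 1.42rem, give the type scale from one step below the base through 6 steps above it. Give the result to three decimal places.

Step -1: 1.42 ÷ 1.13 = 1.257
Step 0: 1.42rem
Step 1: 1.42 × 1.13 = 1.605
Step 2: 1.42 × 1.13² = 1.813
Step 3: 1.42 × 1.13³ = 2.049
Step 4: 1.42 × 1.13⁴ = 2.315
Step 5: 1.42 × 1.13⁵ = 2.616
Step 6: 1.42 × 1.13⁶ = 2.956

1.257rem, 1.420rem, 1.605rem, 1.813rem, 2.049rem, 2.315rem, 2.616rem, 2.956rem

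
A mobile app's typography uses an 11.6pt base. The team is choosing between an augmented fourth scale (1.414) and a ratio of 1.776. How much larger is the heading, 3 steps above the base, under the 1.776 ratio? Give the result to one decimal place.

Augmented fourth: 11.6 × 1.414³ = 32.795pt
At 1.776: 11.6 × 1.776³ = 64.981pt
Difference: 64.981 − 32.795 = 32.186pt

32.2pt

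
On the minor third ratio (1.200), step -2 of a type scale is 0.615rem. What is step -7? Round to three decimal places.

0.247rem

Moving from step -2 to step -7 is 5 steps down, so divide by r⁵.
0.615 ÷ 1.200⁵ = 0.615 ÷ 2.48832 ≈ 0.247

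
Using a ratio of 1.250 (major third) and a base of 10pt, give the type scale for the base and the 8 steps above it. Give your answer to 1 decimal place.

Step 0: 10pt
Step 1: 10.0 × 1.250 = 12.5
Step 2: 10.0 × 1.250² = 15.6
Step 3: 10.0 × 1.250³ = 19.5
Step 4: 10.0 × 1.250⁴ = 24.4
Step 5: 10.0 × 1.250⁵ = 30.5
Step 6: 10.0 × 1.250⁶ = 38.1
Step 7: 10.0 × 1.250⁷ = 47.7
Step 8: 10.0 × 1.250⁸ = 59.6

10.0pt, 12.5pt, 15.6pt, 19.5pt, 24.4pt, 30.5pt, 38.1pt, 47.7pt, 59.6pt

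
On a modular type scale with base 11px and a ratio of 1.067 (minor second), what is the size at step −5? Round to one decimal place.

8.0px

11.0 ÷ 1.067⁵ = 11.0 ÷ 1.38300 ≈ 7.95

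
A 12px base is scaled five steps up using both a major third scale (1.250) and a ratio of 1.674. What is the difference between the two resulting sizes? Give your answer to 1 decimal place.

Major third: 12.0 × 1.250⁵ = 36.621px
At 1.674: 12.0 × 1.674⁵ = 157.746px
Difference: 157.746 − 36.621 = 121.125px

121.1px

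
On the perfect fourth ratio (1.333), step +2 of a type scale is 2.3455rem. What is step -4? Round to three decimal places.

0.418rem

2.3455 ÷ 1.333⁶ = 2.3455 ÷ 5.61023 ≈ 0.418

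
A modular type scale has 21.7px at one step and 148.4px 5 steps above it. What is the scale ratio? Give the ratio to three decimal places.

r⁵ = 148.4 / 21.7, so r = (148.4/21.7)^(1/5).
r = 6.8387^(1/5) ≈ 1.4689

1.469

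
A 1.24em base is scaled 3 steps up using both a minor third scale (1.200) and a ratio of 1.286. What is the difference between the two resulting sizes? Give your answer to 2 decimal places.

0.49em

Minor third: 1.24 × 1.200³ = 2.1427em
At 1.286: 1.24 × 1.286³ = 2.6372em
Difference: 2.6372 − 2.1427 = 0.4945em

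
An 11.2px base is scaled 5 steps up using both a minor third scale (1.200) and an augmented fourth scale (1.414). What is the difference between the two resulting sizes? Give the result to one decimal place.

Minor third: 11.2 × 1.200⁵ = 27.869px
Augmented fourth: 11.2 × 1.414⁵ = 63.309px
Difference: 63.309 − 27.869 = 35.440px

35.4px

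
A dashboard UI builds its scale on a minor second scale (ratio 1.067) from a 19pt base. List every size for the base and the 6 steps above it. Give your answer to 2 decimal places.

Step 0: 19pt
Step 1: 19.0 × 1.067 = 20.27
Step 2: 19.0 × 1.067² = 21.63
Step 3: 19.0 × 1.067³ = 23.08
Step 4: 19.0 × 1.067⁴ = 24.63
Step 5: 19.0 × 1.067⁵ = 26.28
Step 6: 19.0 × 1.067⁶ = 28.04

19.00pt, 20.27pt, 21.63pt, 23.08pt, 24.63pt, 26.28pt, 28.04pt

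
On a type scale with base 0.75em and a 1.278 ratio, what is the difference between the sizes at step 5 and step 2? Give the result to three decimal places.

Step 2: 0.75 × 1.278² = 1.22496em
Step 5: 0.75 × 1.278⁵ = 2.55691em
Difference: 2.55691 − 1.22496 = 1.33195em

1.332em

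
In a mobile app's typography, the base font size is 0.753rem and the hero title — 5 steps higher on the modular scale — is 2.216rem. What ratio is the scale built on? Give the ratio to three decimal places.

r⁵ = 2.216 / 0.753, so r = (2.216/0.753)^(1/5).
r = 2.9429^(1/5) ≈ 1.2410

1.241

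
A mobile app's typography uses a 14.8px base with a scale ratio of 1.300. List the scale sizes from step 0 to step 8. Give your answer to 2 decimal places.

Step 0: 14.8px
Step 1: 14.8 × 1.300 = 19.24
Step 2: 14.8 × 1.300² = 25.01
Step 3: 14.8 × 1.300³ = 32.52
Step 4: 14.8 × 1.300⁴ = 42.27
Step 5: 14.8 × 1.300⁵ = 54.95
Step 6: 14.8 × 1.300⁶ = 71.44
Step 7: 14.8 × 1.300⁷ = 92.87
Step 8: 14.8 × 1.300⁸ = 120.73

14.80px, 19.24px, 25.01px, 32.52px, 42.27px, 54.95px, 71.44px, 92.87px, 120.73px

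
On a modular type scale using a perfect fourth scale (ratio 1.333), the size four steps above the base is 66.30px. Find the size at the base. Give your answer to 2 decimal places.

66.30 ÷ 1.333⁴ = 66.30 ÷ 3.15733 ≈ 20.999

21.00px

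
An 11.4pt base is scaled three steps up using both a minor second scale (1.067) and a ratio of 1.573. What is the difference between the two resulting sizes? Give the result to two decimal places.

30.52pt

Minor second: 11.4 × 1.067³ = 13.8484pt
At 1.573: 11.4 × 1.573³ = 44.3702pt
Difference: 44.3702 − 13.8484 = 30.5218pt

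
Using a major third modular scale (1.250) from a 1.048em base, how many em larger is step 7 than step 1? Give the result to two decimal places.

3.69em

Step 1: 1.048 × 1.250 = 1.3100em
Step 7: 1.048 × 1.250⁷ = 4.9973em
Difference: 4.9973 − 1.3100 = 3.6873em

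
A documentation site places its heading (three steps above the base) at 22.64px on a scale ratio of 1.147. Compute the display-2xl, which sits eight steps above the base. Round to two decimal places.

The gap is 8 − (3) = 5 steps, so the factor is 1.147^5.
22.64 × 1.147⁵ = 22.64 × 1.98526 ≈ 44.946

44.95px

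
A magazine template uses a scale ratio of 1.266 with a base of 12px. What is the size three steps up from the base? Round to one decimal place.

12.0 × 1.266³ = 12.0 × 2.02909 ≈ 24.35

24.3px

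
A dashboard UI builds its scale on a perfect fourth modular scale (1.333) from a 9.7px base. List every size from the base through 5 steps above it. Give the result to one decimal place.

9.7px, 12.9px, 17.2px, 23.0px, 30.6px, 40.8px

Step 0: 9.7px
Step 1: 9.7 × 1.333 = 12.9
Step 2: 9.7 × 1.333² = 17.2
Step 3: 9.7 × 1.333³ = 23.0
Step 4: 9.7 × 1.333⁴ = 30.6
Step 5: 9.7 × 1.333⁵ = 40.8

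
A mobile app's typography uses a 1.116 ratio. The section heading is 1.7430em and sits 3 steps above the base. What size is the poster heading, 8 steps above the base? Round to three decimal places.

The gap is 8 − (3) = 5 steps, so the factor is 1.116^5.
1.7430 × 1.116⁵ = 1.7430 × 1.73110 ≈ 3.017

3.017em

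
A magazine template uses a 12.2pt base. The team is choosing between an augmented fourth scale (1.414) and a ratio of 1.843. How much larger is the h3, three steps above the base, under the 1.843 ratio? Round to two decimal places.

41.88pt

Augmented fourth: 12.2 × 1.414³ = 34.4912pt
At 1.843: 12.2 × 1.843³ = 76.3723pt
Difference: 76.3723 − 34.4912 = 41.8811pt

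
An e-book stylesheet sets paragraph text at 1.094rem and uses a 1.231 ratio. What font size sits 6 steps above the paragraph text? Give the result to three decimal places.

Each step on a modular scale multiplies by the ratio, so the size n steps from the base is base × ratioⁿ.
1.094 × 1.231⁶ = 1.094 × 3.47975 ≈ 3.807

3.807rem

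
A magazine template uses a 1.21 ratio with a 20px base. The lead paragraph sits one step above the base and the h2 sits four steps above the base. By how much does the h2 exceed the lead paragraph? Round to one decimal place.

Step 1: 20.0 × 1.21 = 24.200px
Step 4: 20.0 × 1.21⁴ = 42.872px
Difference: 42.872 − 24.200 = 18.672px

18.7px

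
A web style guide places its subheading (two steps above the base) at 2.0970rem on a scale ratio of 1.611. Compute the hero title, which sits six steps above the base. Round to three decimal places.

14.125rem

The gap is 6 − (2) = 4 steps, so the factor is 1.611^4.
2.0970 × 1.611⁴ = 2.0970 × 6.73569 ≈ 14.125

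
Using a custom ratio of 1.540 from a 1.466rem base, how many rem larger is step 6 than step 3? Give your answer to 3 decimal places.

Step 3: 1.466 × 1.540³ = 5.35422rem
Step 6: 1.466 × 1.540⁶ = 19.55502rem
Difference: 19.55502 − 5.35422 = 14.20080rem

14.201rem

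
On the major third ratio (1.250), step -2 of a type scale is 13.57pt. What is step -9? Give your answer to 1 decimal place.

2.8pt

13.57 ÷ 1.250⁷ = 13.57 ÷ 4.76837 ≈ 2.846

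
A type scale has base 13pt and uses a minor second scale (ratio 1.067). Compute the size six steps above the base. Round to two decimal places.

19.18pt

Each step on a modular scale multiplies by the ratio, so the size n steps from the base is base × ratioⁿ.
13.0 × 1.067⁶ = 13.0 × 1.47566 ≈ 19.18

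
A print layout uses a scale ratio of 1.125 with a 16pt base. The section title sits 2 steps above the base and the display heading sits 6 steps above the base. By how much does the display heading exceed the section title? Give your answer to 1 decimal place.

Step 2: 16.0 × 1.125² = 20.250pt
Step 6: 16.0 × 1.125⁶ = 32.437pt
Difference: 32.437 − 20.250 = 12.187pt

12.2pt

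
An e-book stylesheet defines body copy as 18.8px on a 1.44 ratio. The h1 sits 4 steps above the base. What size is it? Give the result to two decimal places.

80.84px

Every step multiplies by the scale ratio.
18.8 × 1.44⁴ = 18.8 × 4.29982 ≈ 80.84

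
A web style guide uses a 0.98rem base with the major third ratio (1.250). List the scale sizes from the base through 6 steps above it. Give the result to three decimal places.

0.980rem, 1.225rem, 1.531rem, 1.914rem, 2.393rem, 2.991rem, 3.738rem

Step 0: 0.98rem
Step 1: 0.98 × 1.250 = 1.225
Step 2: 0.98 × 1.250² = 1.531
Step 3: 0.98 × 1.250³ = 1.914
Step 4: 0.98 × 1.250⁴ = 2.393
Step 5: 0.98 × 1.250⁵ = 2.991
Step 6: 0.98 × 1.250⁶ = 3.738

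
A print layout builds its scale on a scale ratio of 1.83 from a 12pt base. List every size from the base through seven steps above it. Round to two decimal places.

12.00pt, 21.96pt, 40.19pt, 73.54pt, 134.58pt, 246.28pt, 450.70pt, 824.78pt

Step 0: 12pt
Step 1: 12.0 × 1.83 = 21.96
Step 2: 12.0 × 1.83² = 40.19
Step 3: 12.0 × 1.83³ = 73.54
Step 4: 12.0 × 1.83⁴ = 134.58
Step 5: 12.0 × 1.83⁵ = 246.28
Step 6: 12.0 × 1.83⁶ = 450.70
Step 7: 12.0 × 1.83⁷ = 824.78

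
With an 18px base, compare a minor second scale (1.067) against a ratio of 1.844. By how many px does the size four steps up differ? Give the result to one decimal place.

Minor second: 18.0 × 1.067⁴ = 23.331px
At 1.844: 18.0 × 1.844⁴ = 208.121px
Difference: 208.121 − 23.331 = 184.790px

184.8px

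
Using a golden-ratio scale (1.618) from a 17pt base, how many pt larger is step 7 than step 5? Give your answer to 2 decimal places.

Step 5: 17.0 × 1.618⁵ = 188.5131pt
Step 7: 17.0 × 1.618⁷ = 493.5129pt
Difference: 493.5129 − 188.5131 = 304.9998pt

305.00pt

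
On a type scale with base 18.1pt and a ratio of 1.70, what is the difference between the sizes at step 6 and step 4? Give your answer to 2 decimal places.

285.72pt

Step 4: 18.1 × 1.70⁴ = 151.1730pt
Step 6: 18.1 × 1.70⁶ = 436.8900pt
Difference: 436.8900 − 151.1730 = 285.7170pt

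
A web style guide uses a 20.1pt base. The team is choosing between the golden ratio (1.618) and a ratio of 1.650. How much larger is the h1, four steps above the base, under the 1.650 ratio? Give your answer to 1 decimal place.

11.2pt

Golden ratio: 20.1 × 1.618⁴ = 137.756pt
At 1.650: 20.1 × 1.650⁴ = 148.981pt
Difference: 148.981 − 137.756 = 11.225pt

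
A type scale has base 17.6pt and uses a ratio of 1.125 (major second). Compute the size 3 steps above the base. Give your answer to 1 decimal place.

25.1pt

Every step multiplies by the scale ratio.
17.6 × 1.125³ = 17.6 × 1.42383 ≈ 25.06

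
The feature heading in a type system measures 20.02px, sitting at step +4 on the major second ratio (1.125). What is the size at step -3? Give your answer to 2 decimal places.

8.78px

The gap is -3 − (4) = -7 steps, so the factor is 1.125^-7.
20.02 ÷ 1.125⁷ = 20.02 ÷ 2.28070 ≈ 8.778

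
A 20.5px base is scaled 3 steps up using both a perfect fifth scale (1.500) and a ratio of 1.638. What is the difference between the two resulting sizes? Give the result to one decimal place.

Perfect fifth: 20.5 × 1.500³ = 69.188px
At 1.638: 20.5 × 1.638³ = 90.094px
Difference: 90.094 − 69.188 = 20.906px

20.9px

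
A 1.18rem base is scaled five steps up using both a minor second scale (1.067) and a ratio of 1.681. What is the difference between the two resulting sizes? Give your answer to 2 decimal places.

Minor second: 1.18 × 1.067⁵ = 1.6319rem
At 1.681: 1.18 × 1.681⁵ = 15.8387rem
Difference: 15.8387 − 1.6319 = 14.2068rem

14.21rem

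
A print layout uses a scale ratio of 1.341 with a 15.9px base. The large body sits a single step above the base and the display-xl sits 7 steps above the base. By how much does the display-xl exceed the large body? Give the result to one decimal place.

Step 1: 15.9 × 1.341 = 21.322px
Step 7: 15.9 × 1.341⁷ = 123.993px
Difference: 123.993 − 21.322 = 102.671px

102.7px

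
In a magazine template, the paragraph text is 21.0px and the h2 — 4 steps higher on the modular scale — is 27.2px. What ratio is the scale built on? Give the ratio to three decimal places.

1.067

r⁴ = 27.2 / 21.0, so r = (27.2/21.0)^(1/4).
r = 1.2952^(1/4) ≈ 1.0668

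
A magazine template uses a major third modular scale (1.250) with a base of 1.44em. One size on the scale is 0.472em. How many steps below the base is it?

1.250ⁿ = 1.44 / 0.472 = 3.0508
n = ln(3.0508) / ln(1.250) = 1.1154 / 0.2231 ≈ 5.00

5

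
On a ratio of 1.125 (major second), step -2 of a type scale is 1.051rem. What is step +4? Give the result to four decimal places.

2.1307rem

Moving from step -2 to step +4 is 6 steps up, so multiply by r⁶.
1.051 × 1.125⁶ = 1.051 × 2.02729 ≈ 2.1307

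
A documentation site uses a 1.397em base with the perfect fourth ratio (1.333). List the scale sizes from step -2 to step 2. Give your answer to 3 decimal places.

0.786em, 1.048em, 1.397em, 1.862em, 2.482em

Step -2: 1.397 ÷ 1.333² = 0.786
Step -1: 1.397 ÷ 1.333 = 1.048
Step 0: 1.397em
Step 1: 1.397 × 1.333 = 1.862
Step 2: 1.397 × 1.333² = 2.482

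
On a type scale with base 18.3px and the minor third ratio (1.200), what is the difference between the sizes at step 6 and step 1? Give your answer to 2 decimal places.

Step 1: 18.3 × 1.200 = 21.9600px
Step 6: 18.3 × 1.200⁶ = 54.6435px
Difference: 54.6435 − 21.9600 = 32.6835px

32.68px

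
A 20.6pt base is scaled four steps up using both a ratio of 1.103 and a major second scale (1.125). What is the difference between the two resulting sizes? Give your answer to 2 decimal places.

2.51pt

At 1.103: 20.6 × 1.103⁴ = 30.4908pt
Major second: 20.6 × 1.125⁴ = 32.9972pt
Difference: 32.9972 − 30.4908 = 2.5064pt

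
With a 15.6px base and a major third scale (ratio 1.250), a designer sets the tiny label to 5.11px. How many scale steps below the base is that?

1.250ⁿ = 15.6 / 5.11 = 3.0528
n = ln(3.0528) / ln(1.250) = 1.1161 / 0.2231 ≈ 5.00

5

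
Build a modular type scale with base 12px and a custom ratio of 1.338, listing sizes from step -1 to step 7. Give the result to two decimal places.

8.97px, 12.00px, 16.06px, 21.48px, 28.74px, 38.46px, 51.46px, 68.85px, 92.12px

Step -1: 12.0 ÷ 1.338 = 8.97
Step 0: 12px
Step 1: 12.0 × 1.338 = 16.06
Step 2: 12.0 × 1.338² = 21.48
Step 3: 12.0 × 1.338³ = 28.74
Step 4: 12.0 × 1.338⁴ = 38.46
Step 5: 12.0 × 1.338⁵ = 51.46
Step 6: 12.0 × 1.338⁶ = 68.85
Step 7: 12.0 × 1.338⁷ = 92.12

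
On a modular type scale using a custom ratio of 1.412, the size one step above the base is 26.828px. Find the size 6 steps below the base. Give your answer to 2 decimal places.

The gap is -6 − (1) = -7 steps, so the factor is 1.412^-7.
26.828 ÷ 1.412⁷ = 26.828 ÷ 11.19033 ≈ 2.397

2.40px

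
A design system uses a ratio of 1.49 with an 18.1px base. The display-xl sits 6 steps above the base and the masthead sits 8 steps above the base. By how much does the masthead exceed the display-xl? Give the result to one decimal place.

Step 6: 18.1 × 1.49⁶ = 198.060px
Step 8: 18.1 × 1.49⁸ = 439.712px
Difference: 439.712 − 198.060 = 241.652px

241.7px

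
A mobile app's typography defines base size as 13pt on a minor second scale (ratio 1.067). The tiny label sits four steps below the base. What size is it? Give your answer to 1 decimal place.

Each step on a modular scale multiplies by the ratio, so the size n steps from the base is base × ratioⁿ.
13.0 ÷ 1.067⁴ = 13.0 ÷ 1.29616 ≈ 10.03

10.0pt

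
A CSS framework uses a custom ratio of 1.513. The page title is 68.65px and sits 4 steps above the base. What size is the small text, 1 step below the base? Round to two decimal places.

The gap is -1 − (4) = -5 steps, so the factor is 1.513^-5.
68.65 ÷ 1.513⁵ = 68.65 ÷ 7.92857 ≈ 8.659

8.66px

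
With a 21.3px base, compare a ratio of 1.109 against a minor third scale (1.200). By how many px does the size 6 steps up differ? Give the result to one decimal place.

At 1.109: 21.3 × 1.109⁶ = 39.625px
Minor third: 21.3 × 1.200⁶ = 63.601px
Difference: 63.601 − 39.625 = 23.976px

24.0px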